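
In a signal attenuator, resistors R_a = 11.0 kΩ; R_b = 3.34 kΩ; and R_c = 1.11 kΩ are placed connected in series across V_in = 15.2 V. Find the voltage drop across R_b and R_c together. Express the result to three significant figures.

V ≈ 4.38 V

ΣR = 11.0 + 3.34 + 1.11 = 15.45 kΩ.
R_{R_b..R_c} = 3.34 + 1.11 = 4.450 kΩ.
V = V_in · R/ΣR = 15.2 × 0.2880 = 4.378 V.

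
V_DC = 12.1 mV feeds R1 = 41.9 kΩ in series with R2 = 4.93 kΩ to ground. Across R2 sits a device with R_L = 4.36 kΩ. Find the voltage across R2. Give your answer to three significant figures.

The load sits in parallel with R2, giving an effective lower resistance R2' = R2·R_L/(R2+R_L) = 2.314 kΩ.
Then V_out = V_DC · R2'/(R1 + R2') = 12.1 × 2.314/44.21 = 0.6332 mV.

V_out ≈ 0.633 mV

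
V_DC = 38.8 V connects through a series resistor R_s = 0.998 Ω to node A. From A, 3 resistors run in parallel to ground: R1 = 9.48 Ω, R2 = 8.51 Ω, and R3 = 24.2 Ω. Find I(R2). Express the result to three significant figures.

I ≈ 3.61 A

Parallel bank: R_p = 1/(1/9.48 + 1/8.51 + 1/24.2) = 3.783 Ω.
Node voltage V_A = V_DC · R_p/(R_s + R_p) = 38.8 × 0.7913 = 30.70 V.
I(R2) = V_A / R2 = 30.70/8.51 = 3.608 A.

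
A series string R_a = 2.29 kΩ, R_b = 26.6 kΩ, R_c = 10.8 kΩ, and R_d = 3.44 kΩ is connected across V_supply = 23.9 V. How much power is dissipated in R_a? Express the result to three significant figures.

Series current I = V_supply/ΣR = 23.9/43.13 = 0.5541 mA.
P = I²R = 0.3071 × 2.29 = 0.7032 mW.

P ≈ 0.703 mW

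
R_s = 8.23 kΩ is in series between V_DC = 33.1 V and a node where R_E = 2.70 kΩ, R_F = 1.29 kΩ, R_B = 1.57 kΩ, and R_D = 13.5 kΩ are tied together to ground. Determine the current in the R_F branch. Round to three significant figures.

Equivalent of the parallel group: R_p = 0.5386 kΩ.
V_A = 33.1 × 0.5386/8.769 = 2.033 V.
Branch current I = V_A/R_F = 2.033/1.29 = 1.576 mA.

I ≈ 1.58 mA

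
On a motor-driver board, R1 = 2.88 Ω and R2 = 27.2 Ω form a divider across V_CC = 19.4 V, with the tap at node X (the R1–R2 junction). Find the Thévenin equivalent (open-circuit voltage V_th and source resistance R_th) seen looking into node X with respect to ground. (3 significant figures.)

With X open, the divider is unloaded: V_th = 19.4 × 27.2/30.08 = 17.54 V.
Zeroing V_CC shorts the top of R1 to ground, so R_th = R1 ‖ R2 = 2.604 Ω.

V_th ≈ 17.5 V, R_th ≈ 2.60 Ω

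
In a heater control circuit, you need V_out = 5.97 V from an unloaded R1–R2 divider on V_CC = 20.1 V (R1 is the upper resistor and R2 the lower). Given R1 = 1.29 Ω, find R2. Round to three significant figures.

R2 ≈ 0.545 Ω

V_out/V_CC = R2/(R1+R2) = 0.2970.
Rearranging, R2 = R1·k/(1−k) = 1.29 × 0.4225 = 0.5450 Ω.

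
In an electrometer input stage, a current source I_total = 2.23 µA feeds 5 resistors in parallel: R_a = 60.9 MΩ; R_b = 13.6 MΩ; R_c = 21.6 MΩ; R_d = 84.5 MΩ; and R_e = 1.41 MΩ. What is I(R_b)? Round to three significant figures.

ΣG = 1/60.9 + 1/13.6 + 1/21.6 + 1/84.5 + 1/1.41 = 0.8573.
By the current-divider rule, I = I_total · G_k/ΣG = 2.23 × 0.08577 = 0.1913 µA.

I ≈ 0.191 µA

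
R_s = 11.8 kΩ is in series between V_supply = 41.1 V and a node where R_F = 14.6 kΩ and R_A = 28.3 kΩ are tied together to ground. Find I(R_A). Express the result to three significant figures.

I ≈ 0.653 mA

Equivalent of the parallel group: R_p = 9.631 kΩ.
V_A by voltage divider: V_A = 41.1 × 9.631/(11.8 + 9.631) = 18.47 V.
I(R_A) = V_A / R_A = 18.47/28.3 = 0.6527 mA.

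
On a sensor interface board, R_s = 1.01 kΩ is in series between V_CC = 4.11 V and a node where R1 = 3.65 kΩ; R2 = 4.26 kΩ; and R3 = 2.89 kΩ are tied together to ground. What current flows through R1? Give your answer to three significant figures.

I ≈ 0.604 mA

Combine the parallel branches: R_p = (1/3.65 + 1/4.26 + 1/2.89)⁻¹ = 1.170 kΩ.
V_A = 4.11 × 1.170/2.180 = 2.206 V.
I(R1) = V_A / R1 = 2.206/3.65 = 0.6043 mA.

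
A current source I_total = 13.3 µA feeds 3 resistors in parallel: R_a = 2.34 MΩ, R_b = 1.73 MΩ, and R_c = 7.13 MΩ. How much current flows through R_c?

I ≈ 1.63 µA

ΣG = 1/2.34 + 1/1.73 + 1/7.13 = 1.146.
Current divider: I(R_c) = I_total · G_k/ΣG = 13.3 × (0.1403/1.146) = 13.3 × 0.1224 = 1.628 µA.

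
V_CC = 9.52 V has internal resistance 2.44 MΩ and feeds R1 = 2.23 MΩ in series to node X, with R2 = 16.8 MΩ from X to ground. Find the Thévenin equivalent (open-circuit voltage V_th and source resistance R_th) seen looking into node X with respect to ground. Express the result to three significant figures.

V_th ≈ 7.45 V, R_th ≈ 3.65 MΩ

R1' = 2.44 + 2.23 = 4.670 MΩ (source resistance + R1).
With X open, the divider is unloaded: V_th = 9.52 × 16.8/21.47 = 7.449 V.
Zeroing V_CC shorts the top of R1' to ground, so R_th = R1' ‖ R2 = 3.654 MΩ.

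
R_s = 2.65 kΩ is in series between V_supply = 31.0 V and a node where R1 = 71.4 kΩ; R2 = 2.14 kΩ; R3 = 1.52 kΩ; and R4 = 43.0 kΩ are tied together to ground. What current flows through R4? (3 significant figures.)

Equivalent of the parallel group: R_p = 0.8603 kΩ.
Node voltage V_A = V_supply · R_p/(R_s + R_p) = 31.0 × 0.2451 = 7.597 V.
I(R4) = V_A / R4 = 7.597/43.0 = 0.1767 mA.
(Equivalently: I_total = 8.831 mA, then current-divider fraction G_k/ΣG = 0.02001.)

I ≈ 0.177 mA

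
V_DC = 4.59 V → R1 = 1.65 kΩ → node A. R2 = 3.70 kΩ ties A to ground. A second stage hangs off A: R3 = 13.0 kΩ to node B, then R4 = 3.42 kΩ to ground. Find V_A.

V_A ≈ 2.97 V

Node A sees R2 in parallel with the series input of stage 2, R3 + R4 = 16.42 kΩ.
R2 ‖ (R3+R4) = 3.020 kΩ.
So V_A = 4.59 × 0.6466 = 2.968 V.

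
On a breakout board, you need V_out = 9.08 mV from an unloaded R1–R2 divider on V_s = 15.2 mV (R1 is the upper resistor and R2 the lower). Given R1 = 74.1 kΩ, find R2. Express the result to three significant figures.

R2 ≈ 110 kΩ

Required fraction k = V_out/V_s = 0.5974.
R2 = R1 · 0.5974/(1 − 0.5974) = 109.9 kΩ.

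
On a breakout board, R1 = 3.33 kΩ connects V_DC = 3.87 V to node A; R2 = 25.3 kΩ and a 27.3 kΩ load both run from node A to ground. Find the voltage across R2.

V_out ≈ 3.09 V

First combine the lower leg with the load: R2 ‖ R_L = 13.13 kΩ.
Now apply the divider: V_out = 3.87 × 0.7977 = 3.087 V.
(Unloaded it would be 3.42 V; the load pulls it down.)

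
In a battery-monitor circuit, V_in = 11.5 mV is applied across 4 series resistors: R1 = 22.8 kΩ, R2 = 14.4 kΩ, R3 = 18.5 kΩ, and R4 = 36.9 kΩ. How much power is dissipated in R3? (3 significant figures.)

P ≈ 0.285 nW

Series current I = V_in/ΣR = 11.5/92.60 = 0.1242 µA.
P = I²R = 0.01542 × 18.5 = 0.2853 nW.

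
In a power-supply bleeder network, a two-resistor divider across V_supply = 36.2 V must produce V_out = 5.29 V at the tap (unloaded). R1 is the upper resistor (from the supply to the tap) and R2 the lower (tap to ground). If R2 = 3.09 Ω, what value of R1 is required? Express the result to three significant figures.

R1 ≈ 18.1 Ω

Required fraction k = V_out/V_supply = 0.1461.
So R1 = R2 · (V_supply/V_out − 1) = 3.09 × (36.2/5.29 − 1) = 3.09 × 5.843 = 18.06 Ω.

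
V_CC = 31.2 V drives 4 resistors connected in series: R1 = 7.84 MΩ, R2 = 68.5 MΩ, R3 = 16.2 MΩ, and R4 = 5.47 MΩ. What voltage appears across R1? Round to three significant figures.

V ≈ 2.50 V

ΣR = 7.84 + 68.5 + 16.2 + 5.47 = 98.01 MΩ.
V = V_CC · R/ΣR = 31.2 × 0.07999 = 2.496 V.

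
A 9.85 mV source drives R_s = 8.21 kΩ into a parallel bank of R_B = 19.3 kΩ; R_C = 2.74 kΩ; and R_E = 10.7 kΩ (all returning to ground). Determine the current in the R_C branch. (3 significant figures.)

Parallel bank: R_p = 1/(1/19.3 + 1/2.74 + 1/10.7) = 1.960 kΩ.
V_A by voltage divider: V_A = 9.85 × 1.960/(8.21 + 1.960) = 1.898 mV.
Branch current I = V_A/R_C = 1.898/2.74 = 0.6928 µA.

I ≈ 0.693 µA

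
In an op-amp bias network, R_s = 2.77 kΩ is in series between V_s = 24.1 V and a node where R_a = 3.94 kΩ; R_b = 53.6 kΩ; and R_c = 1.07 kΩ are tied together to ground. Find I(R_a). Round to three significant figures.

I ≈ 1.41 mA

Parallel bank: R_p = 1/(1/3.94 + 1/53.6 + 1/1.07) = 0.8285 kΩ.
V_A = 24.1 × 0.8285/3.598 = 5.549 V.
I(R_a) = V_A / R_a = 5.549/3.94 = 1.408 mA.
(Equivalently: I_total = 6.697 mA, then current-divider fraction G_k/ΣG = 0.2103.)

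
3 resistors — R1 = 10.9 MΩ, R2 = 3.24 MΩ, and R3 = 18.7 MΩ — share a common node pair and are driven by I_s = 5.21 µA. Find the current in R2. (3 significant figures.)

I ≈ 3.54 µA

ΣG = 1/10.9 + 1/3.24 + 1/18.7 = 0.4539.
R2 takes the fraction G_k/ΣG = 0.3086/0.4539 = 0.6800, so I = 5.21 × 0.6800 = 3.543 µA.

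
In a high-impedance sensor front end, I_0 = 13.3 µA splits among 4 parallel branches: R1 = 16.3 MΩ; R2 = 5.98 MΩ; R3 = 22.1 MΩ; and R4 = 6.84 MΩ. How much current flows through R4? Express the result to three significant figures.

I ≈ 4.63 µA

ΣG = 1/16.3 + 1/5.98 + 1/22.1 + 1/6.84 = 0.4200.
By the current-divider rule, I = I_0 · G_k/ΣG = 13.3 × 0.3481 = 4.629 µA.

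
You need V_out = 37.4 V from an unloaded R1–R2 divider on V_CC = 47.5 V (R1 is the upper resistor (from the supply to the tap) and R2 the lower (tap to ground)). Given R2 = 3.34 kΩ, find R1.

R1 ≈ 0.902 kΩ

V_out/V_CC = R2/(R1+R2) = 0.7874.
So R1 = R2 · (V_CC/V_out − 1) = 3.34 × (47.5/37.4 − 1) = 3.34 × 0.2701 = 0.9020 kΩ.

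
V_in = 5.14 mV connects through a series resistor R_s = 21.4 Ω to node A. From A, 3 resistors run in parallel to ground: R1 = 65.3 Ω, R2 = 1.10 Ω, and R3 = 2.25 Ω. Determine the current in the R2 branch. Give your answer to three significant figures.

I ≈ 0.154 mA

Parallel bank: R_p = 1/(1/65.3 + 1/1.10 + 1/2.25) = 0.7305 Ω.
V_A by voltage divider: V_A = 5.14 × 0.7305/(21.4 + 0.7305) = 0.1697 mV.
Branch current I = V_A/R2 = 0.1697/1.10 = 0.1542 mA.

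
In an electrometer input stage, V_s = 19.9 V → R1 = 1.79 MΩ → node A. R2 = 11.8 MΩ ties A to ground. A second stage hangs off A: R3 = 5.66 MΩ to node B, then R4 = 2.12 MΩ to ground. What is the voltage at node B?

V_B ≈ 3.92 V

The second stage (R3 + R4 = 7.780 MΩ) loads node A in parallel with R2.
R2 ‖ (R3+R4) = 4.689 MΩ.
V_A = 19.9 × 4.689/(1.79 + 4.689) = 14.40 V.
Stage 2 is unloaded, so V_B = V_A · R4/(R3+R4) = 14.40 × 2.12/7.780 = 3.924 V.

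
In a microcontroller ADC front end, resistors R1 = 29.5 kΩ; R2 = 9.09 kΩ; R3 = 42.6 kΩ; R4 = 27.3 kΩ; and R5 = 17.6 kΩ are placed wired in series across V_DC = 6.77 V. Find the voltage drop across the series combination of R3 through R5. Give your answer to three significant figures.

Series total: ΣR = 29.5 + 9.09 + 42.6 + 27.3 + 17.6 = 126.1 kΩ.
R_{R3..R5} = 42.6 + 27.3 + 17.6 = 87.50 kΩ.
Voltage divider: V = V_DC · (87.50 / 126.1) = 6.77 × 0.6939 = 4.698 V.

V ≈ 4.70 V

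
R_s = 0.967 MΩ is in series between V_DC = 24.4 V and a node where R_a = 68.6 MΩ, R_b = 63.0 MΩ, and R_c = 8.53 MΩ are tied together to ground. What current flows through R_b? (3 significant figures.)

Combine the parallel branches: R_p = (1/68.6 + 1/63.0 + 1/8.53)⁻¹ = 6.771 MΩ.
V_A = 24.4 × 6.771/7.738 = 21.35 V.
Branch current I = V_A/R_b = 21.35/63.0 = 0.3389 µA.
(Check via current divider: I_total = 3.153 µA; share G_k/ΣG = 0.1075 → same result.)

I ≈ 0.339 µA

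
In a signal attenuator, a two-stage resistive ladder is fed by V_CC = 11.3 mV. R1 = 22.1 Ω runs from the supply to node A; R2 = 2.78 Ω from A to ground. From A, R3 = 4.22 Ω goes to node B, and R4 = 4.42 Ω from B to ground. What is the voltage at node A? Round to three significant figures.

Looking into the second stage from A: R3 + R4 = 8.640 Ω appears in parallel with R2.
Effective lower resistance at A: R2 ‖ 8.640 = 2.103 Ω.
V_A = 11.3 × 2.103/(22.1 + 2.103) = 0.9820 mV.

V_A ≈ 0.982 mV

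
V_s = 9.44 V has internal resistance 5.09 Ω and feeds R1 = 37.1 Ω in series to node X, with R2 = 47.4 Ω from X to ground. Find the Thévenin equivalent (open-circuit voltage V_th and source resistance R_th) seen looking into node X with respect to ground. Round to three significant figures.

V_th ≈ 4.99 V, R_th ≈ 22.3 Ω

R1' = 5.09 + 37.1 = 42.19 Ω (source resistance + R1).
Open-circuit (no load on X): V_th = V_s · R2/(R1' + R2) = 9.44 × 47.4/(42.19 + 47.4) = 4.994 V.
Looking into X with the source shorted: R_th = R1'·R2/(R1'+R2) = 42.19 × 47.4/89.59 = 22.32 Ω.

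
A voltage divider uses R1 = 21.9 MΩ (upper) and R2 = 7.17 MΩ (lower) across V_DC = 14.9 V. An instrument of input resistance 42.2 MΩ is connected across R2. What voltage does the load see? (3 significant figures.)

First combine the lower leg with the load: R2 ‖ R_L = 6.129 MΩ.
Then V_out = V_DC · R2'/(R1 + R2') = 14.9 × 6.129/28.03 = 3.258 V.
(Unloaded it would be 3.68 V; the load pulls it down.)

V_out ≈ 3.26 V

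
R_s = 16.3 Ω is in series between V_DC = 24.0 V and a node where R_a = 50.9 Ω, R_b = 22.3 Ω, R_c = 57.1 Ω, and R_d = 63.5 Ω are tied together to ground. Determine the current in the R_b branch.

I ≈ 0.415 A

Equivalent of the parallel group: R_p = 10.23 Ω.
V_A = 24.0 × 10.23/26.53 = 9.254 V.
I(R_b) = V_A / R_b = 9.254/22.3 = 0.4150 A.
(Check via current divider: I_total = 0.9046 A; share G_k/ΣG = 0.4587 → same result.)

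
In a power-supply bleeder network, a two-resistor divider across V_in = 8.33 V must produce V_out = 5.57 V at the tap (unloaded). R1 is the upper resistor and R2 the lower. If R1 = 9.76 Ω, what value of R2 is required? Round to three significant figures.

Required fraction k = V_out/V_in = 0.6687.
R2 = R1 · 0.6687/(1 − 0.6687) = 19.70 Ω.

R2 ≈ 19.7 Ω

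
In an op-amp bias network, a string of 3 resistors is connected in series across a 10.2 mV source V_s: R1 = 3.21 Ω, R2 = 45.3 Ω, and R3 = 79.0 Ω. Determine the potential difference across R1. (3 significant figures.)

ΣR = 3.21 + 45.3 + 79.0 = 127.5 Ω.
V = V_s · R/ΣR = 10.2 × 0.02517 = 0.2568 mV.

V ≈ 0.257 mV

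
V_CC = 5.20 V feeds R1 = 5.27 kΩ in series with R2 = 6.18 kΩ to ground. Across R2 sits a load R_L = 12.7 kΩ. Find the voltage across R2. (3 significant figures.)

V_out ≈ 2.29 V

The load sits in parallel with R2, giving an effective lower resistance R2' = R2·R_L/(R2+R_L) = 4.157 kΩ.
Then V_out = V_CC · R2'/(R1 + R2') = 5.20 × 4.157/9.427 = 2.293 V.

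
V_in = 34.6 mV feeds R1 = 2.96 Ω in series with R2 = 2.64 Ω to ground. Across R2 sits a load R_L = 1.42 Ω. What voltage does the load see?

The load sits in parallel with R2, giving an effective lower resistance R2' = R2·R_L/(R2+R_L) = 0.9233 Ω.
Then V_out = V_in · R2'/(R1 + R2') = 34.6 × 0.9233/3.883 = 8.227 mV.

V_out ≈ 8.23 mV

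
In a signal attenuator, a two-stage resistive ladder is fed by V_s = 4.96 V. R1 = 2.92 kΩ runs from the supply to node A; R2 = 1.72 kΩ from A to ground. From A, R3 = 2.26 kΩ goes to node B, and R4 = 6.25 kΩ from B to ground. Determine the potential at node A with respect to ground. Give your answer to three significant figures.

V_A ≈ 1.63 V

The second stage (R3 + R4 = 8.510 kΩ) loads node A in parallel with R2.
R2 ‖ (R3+R4) = 1.431 kΩ.
First divider: V_A = V_s · 1.431/(2.92 + 1.431) = 1.631 V.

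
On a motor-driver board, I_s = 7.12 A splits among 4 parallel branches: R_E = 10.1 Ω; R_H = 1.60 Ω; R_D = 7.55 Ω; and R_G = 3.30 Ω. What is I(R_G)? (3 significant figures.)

Total conductance ΣG = 1/10.1 + 1/1.60 + 1/7.55 + 1/3.30 = 1.159 (units of 1/Ω).
Current divider: I(R_G) = I_s · G_k/ΣG = 7.12 × (0.3030/1.159) = 7.12 × 0.2613 = 1.861 A.

I ≈ 1.86 A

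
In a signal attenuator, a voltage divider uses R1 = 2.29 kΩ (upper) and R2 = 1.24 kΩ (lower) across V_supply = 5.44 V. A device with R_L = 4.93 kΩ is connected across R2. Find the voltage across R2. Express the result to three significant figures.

V_out ≈ 1.64 V

The load sits in parallel with R2, giving an effective lower resistance R2' = R2·R_L/(R2+R_L) = 0.9908 kΩ.
Voltage divider with the loaded lower leg: V_out = 5.44 × 0.9908/(2.29 + 0.9908) = 5.44 × 0.3020 = 1.643 V.
(Unloaded it would be 1.91 V; the load pulls it down.)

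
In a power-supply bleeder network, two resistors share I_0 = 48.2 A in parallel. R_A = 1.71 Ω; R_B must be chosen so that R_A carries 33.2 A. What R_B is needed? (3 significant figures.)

R_B ≈ 3.78 Ω

The fraction through R_A equals R_B/(R_A+R_B).
With f = 0.6888, R_B = R_A · f/(1−f) = 1.71 × 2.213 = 3.785 Ω.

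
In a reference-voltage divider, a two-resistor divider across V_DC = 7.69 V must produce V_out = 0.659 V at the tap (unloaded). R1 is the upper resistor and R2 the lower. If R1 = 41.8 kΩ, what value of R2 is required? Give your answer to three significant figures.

R2 ≈ 3.92 kΩ

Required fraction k = V_out/V_DC = 0.08570.
Rearranging, R2 = R1·k/(1−k) = 41.8 × 0.09373 = 3.918 kΩ.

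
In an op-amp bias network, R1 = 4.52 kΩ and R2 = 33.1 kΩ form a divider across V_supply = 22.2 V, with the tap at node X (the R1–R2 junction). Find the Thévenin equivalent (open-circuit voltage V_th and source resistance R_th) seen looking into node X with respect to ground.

V_th ≈ 19.5 V, R_th ≈ 3.98 kΩ

With X open, the divider is unloaded: V_th = 22.2 × 33.1/37.62 = 19.53 V.
Zeroing V_supply shorts the top of R1 to ground, so R_th = R1 ‖ R2 = 3.977 kΩ.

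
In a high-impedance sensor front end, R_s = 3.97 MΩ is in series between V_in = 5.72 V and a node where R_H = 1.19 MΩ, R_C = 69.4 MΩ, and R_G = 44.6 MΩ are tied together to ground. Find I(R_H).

Combine the parallel branches: R_p = (1/1.19 + 1/69.4 + 1/44.6)⁻¹ = 1.140 MΩ.
V_A = 5.72 × 1.140/5.110 = 1.276 V.
Branch current I = V_A/R_H = 1.276/1.19 = 1.072 µA.

I ≈ 1.07 µA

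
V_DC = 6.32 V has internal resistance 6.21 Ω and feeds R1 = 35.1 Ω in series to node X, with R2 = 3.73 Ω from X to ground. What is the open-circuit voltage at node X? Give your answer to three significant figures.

V_th ≈ 0.523 V

R1' = 6.21 + 35.1 = 41.31 Ω (source resistance + R1).
V_th is the unloaded tap voltage: V_DC · R2/(R1'+R2) = 6.32 × 0.08282 = 0.5234 V.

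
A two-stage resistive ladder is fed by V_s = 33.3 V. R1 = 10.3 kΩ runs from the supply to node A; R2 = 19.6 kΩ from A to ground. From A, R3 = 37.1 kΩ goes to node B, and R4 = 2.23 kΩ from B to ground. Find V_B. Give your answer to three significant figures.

V_B ≈ 1.06 V

Looking into the second stage from A: R3 + R4 = 39.33 kΩ appears in parallel with R2.
R2 ‖ (R3+R4) = 13.08 kΩ.
V_A = 33.3 × 13.08/(10.3 + 13.08) = 18.63 V.
Stage 2 is unloaded, so V_B = V_A · R4/(R3+R4) = 18.63 × 2.23/39.33 = 1.056 V.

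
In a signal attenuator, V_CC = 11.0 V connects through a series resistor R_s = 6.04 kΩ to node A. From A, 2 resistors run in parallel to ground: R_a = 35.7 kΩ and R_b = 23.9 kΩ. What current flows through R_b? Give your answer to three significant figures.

Parallel bank: R_p = 1/(1/35.7 + 1/23.9) = 14.32 kΩ.
V_A = 11.0 × 14.32/20.36 = 7.736 V.
Branch current I = V_A/R_b = 7.736/23.9 = 0.3237 mA.

I ≈ 0.324 mA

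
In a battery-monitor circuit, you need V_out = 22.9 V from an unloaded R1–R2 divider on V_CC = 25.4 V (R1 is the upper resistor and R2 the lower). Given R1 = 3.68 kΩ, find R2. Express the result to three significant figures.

R2 ≈ 33.7 kΩ

Required fraction k = V_out/V_CC = 0.9016.
Rearranging, R2 = R1·k/(1−k) = 3.68 × 9.160 = 33.71 kΩ.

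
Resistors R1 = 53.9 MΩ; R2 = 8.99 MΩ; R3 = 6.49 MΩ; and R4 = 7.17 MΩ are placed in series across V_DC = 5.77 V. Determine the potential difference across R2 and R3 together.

V ≈ 1.17 V

ΣR = 53.9 + 8.99 + 6.49 + 7.17 = 76.55 MΩ.
R_{R2..R3} = 8.99 + 6.49 = 15.48 MΩ.
V = V_DC · R/ΣR = 5.77 × 0.2022 = 1.167 V.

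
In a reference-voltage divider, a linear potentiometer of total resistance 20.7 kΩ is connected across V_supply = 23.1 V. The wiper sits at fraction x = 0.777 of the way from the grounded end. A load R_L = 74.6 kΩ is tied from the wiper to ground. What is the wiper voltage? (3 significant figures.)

V_out ≈ 17.1 V

Split the track: R_lower = x·R_p = 16.08 kΩ, R_upper = (1−x)·R_p = 4.616 kΩ.
(x·R_p) ‖ R_L = 13.23 kΩ.
V_out = 23.1 × 13.23/(4.616 + 13.23) = 17.13 V.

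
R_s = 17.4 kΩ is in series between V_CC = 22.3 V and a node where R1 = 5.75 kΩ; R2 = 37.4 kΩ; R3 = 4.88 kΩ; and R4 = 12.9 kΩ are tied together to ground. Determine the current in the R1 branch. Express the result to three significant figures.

Parallel bank: R_p = 1/(1/5.75 + 1/37.4 + 1/4.88 + 1/12.9) = 2.070 kΩ.
Node voltage V_A = V_CC · R_p/(R_s + R_p) = 22.3 × 0.1063 = 2.371 V.
I(R1) = V_A / R1 = 2.371/5.75 = 0.4123 mA.

I ≈ 0.412 mA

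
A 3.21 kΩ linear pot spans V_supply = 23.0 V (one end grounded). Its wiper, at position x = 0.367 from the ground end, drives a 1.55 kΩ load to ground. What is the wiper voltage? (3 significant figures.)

V_out ≈ 5.70 V

The pot divides into 2.032 kΩ above the wiper and 1.178 kΩ below.
R_L loads the lower segment: effective lower R = 0.6693 kΩ.
Loaded-divider output: V_out = 23.0 × 0.2478 = 5.699 V.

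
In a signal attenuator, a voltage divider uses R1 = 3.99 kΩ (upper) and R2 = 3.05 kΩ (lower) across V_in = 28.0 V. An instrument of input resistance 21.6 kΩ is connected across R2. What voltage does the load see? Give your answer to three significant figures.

The load sits in parallel with R2, giving an effective lower resistance R2' = R2·R_L/(R2+R_L) = 2.673 kΩ.
Now apply the divider: V_out = 28.0 × 0.4011 = 11.23 V.
(Unloaded it would be 12.1 V; the load pulls it down.)

V_out ≈ 11.2 V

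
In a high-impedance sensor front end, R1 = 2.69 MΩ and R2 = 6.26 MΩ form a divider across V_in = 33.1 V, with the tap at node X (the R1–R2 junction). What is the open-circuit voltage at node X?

V_th ≈ 23.2 V

V_th is the unloaded tap voltage: V_in · R2/(R1+R2) = 33.1 × 0.6994 = 23.15 V.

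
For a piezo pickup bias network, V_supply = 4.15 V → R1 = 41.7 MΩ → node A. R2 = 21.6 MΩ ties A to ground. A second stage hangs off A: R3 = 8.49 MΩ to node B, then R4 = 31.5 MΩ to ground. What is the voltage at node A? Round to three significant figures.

Looking into the second stage from A: R3 + R4 = 39.99 MΩ appears in parallel with R2.
Effective lower resistance at A: R2 ‖ 39.99 = 14.02 MΩ.
V_A = 4.15 × 14.02/(41.7 + 14.02) = 1.044 V.

V_A ≈ 1.04 V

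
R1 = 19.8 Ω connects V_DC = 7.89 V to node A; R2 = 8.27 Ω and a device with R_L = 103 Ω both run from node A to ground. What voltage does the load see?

V_out ≈ 2.20 V

R2 ‖ R_L = (8.27 × 103)/(8.27 + 103) = 7.655 Ω.
Now apply the divider: V_out = 7.89 × 0.2788 = 2.200 V.
(Unloaded it would be 2.32 V; the load pulls it down.)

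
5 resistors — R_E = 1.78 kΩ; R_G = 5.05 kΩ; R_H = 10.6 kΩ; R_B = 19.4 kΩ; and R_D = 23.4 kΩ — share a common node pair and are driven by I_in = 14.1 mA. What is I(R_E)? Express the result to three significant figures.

Total conductance ΣG = 1/1.78 + 1/5.05 + 1/10.6 + 1/19.4 + 1/23.4 = 0.9484 (units of 1/kΩ).
Current divider: I(R_E) = I_in · G_k/ΣG = 14.1 × (0.5618/0.9484) = 14.1 × 0.5923 = 8.352 mA.

I ≈ 8.35 mA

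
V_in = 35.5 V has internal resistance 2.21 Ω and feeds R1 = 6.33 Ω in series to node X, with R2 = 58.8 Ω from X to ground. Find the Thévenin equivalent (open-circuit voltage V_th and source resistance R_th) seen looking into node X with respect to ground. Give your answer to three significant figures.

V_th ≈ 31.0 V, R_th ≈ 7.46 Ω

R1' = 2.21 + 6.33 = 8.540 Ω (source resistance + R1).
Open-circuit (no load on X): V_th = V_in · R2/(R1' + R2) = 35.5 × 58.8/(8.540 + 58.8) = 31.00 V.
Zeroing V_in shorts the top of R1' to ground, so R_th = R1' ‖ R2 = 7.457 Ω.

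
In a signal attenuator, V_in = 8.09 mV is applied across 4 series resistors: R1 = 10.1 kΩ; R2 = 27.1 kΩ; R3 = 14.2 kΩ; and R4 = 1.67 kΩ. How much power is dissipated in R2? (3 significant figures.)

P ≈ 0.630 nW

The common current is I = 8.09/53.07 = 0.1524 µA.
P = I²R = 0.02324 × 27.1 = 0.6297 nW.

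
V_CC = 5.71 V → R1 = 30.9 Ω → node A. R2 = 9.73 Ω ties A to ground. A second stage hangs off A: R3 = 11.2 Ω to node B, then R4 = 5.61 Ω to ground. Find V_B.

Node A sees R2 in parallel with the series input of stage 2, R3 + R4 = 16.81 Ω.
R2 ‖ (R3+R4) = 6.163 Ω.
So V_A = 5.71 × 0.1663 = 0.9495 V.
Stage 2 is unloaded, so V_B = V_A · R4/(R3+R4) = 0.9495 × 5.61/16.81 = 0.3169 V.

V_B ≈ 0.317 V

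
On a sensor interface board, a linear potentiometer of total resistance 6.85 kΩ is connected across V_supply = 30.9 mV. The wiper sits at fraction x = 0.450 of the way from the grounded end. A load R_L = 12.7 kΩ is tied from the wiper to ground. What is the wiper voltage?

Split the track: R_lower = x·R_p = 3.083 kΩ, R_upper = (1−x)·R_p = 3.768 kΩ.
(x·R_p) ‖ R_L = 2.480 kΩ.
Loaded-divider output: V_out = 30.9 × 0.3970 = 12.27 mV.
(Unloaded: V_out = x·V_supply = 13.9 mV.)

V_out ≈ 12.3 mV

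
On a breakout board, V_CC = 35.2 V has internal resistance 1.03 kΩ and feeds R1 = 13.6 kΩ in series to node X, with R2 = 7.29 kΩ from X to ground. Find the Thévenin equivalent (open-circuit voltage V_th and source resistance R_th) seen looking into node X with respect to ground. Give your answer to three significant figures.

R1' = 1.03 + 13.6 = 14.63 kΩ (source resistance + R1).
Open-circuit (no load on X): V_th = V_CC · R2/(R1' + R2) = 35.2 × 7.29/(14.63 + 7.29) = 11.71 V.
Zeroing V_CC shorts the top of R1' to ground, so R_th = R1' ‖ R2 = 4.866 kΩ.

V_th ≈ 11.7 V, R_th ≈ 4.87 kΩ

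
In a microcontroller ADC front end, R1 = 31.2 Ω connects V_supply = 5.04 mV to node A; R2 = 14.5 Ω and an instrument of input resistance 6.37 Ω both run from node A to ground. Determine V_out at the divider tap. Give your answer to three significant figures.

First combine the lower leg with the load: R2 ‖ R_L = 4.426 Ω.
Voltage divider with the loaded lower leg: V_out = 5.04 × 4.426/(31.2 + 4.426) = 5.04 × 0.1242 = 0.6261 mV.

V_out ≈ 0.626 mV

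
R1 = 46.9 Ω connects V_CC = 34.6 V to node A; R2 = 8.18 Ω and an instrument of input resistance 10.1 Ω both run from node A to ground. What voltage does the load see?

R2 ‖ R_L = (8.18 × 10.1)/(8.18 + 10.1) = 4.520 Ω.
Voltage divider with the loaded lower leg: V_out = 34.6 × 4.520/(46.9 + 4.520) = 34.6 × 0.08790 = 3.041 V.
(Unloaded it would be 5.14 V; the load pulls it down.)

V_out ≈ 3.04 V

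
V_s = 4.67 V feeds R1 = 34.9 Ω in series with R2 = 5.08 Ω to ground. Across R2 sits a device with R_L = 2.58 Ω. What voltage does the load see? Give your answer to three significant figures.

First combine the lower leg with the load: R2 ‖ R_L = 1.711 Ω.
Then V_out = V_s · R2'/(R1 + R2') = 4.67 × 1.711/36.61 = 0.2183 V.
(Unloaded it would be 0.593 V; the load pulls it down.)

V_out ≈ 0.218 V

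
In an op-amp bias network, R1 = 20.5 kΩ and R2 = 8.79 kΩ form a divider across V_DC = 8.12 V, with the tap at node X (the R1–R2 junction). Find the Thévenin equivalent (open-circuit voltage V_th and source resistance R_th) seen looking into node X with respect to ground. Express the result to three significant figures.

Open-circuit (no load on X): V_th = V_DC · R2/(R1 + R2) = 8.12 × 8.79/(20.50 + 8.79) = 2.437 V.
Looking into X with the source shorted: R_th = R1·R2/(R1+R2) = 20.50 × 8.79/29.29 = 6.152 kΩ.

V_th ≈ 2.44 V, R_th ≈ 6.15 kΩ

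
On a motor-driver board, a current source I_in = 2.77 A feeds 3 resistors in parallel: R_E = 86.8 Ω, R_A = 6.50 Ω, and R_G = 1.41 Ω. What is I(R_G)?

I ≈ 2.25 A

Total conductance ΣG = 1/86.8 + 1/6.50 + 1/1.41 = 0.8746 (units of 1/Ω).
Current divider: I(R_G) = I_in · G_k/ΣG = 2.77 × (0.7092/0.8746) = 2.77 × 0.8109 = 2.246 A.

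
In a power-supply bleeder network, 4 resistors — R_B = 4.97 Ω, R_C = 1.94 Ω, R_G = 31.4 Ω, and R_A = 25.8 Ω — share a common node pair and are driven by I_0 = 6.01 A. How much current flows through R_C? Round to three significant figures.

ΣG = 1/4.97 + 1/1.94 + 1/31.4 + 1/25.8 = 0.7873.
R_C takes the fraction G_k/ΣG = 0.5155/0.7873 = 0.6547, so I = 6.01 × 0.6547 = 3.935 A.

I ≈ 3.93 A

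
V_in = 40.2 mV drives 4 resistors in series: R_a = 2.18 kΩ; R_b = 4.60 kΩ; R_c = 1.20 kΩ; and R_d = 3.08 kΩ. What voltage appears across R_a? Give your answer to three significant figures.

V ≈ 7.92 mV

Series total: ΣR = 2.18 + 4.60 + 1.20 + 3.08 = 11.06 kΩ.
V = V_in · R/ΣR = 40.2 × 0.1971 = 7.924 mV.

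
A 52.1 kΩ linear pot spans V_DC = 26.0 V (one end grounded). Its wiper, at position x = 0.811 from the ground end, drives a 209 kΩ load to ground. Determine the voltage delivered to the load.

Lower segment x·R_p = 42.25 kΩ; upper segment (1−x)·R_p = 9.847 kΩ.
Lower segment in parallel with the load: 42.25 ‖ 209 = 35.15 kΩ.
V_out = 26.0 × 35.15/(9.847 + 35.15) = 20.31 V.

V_out ≈ 20.3 V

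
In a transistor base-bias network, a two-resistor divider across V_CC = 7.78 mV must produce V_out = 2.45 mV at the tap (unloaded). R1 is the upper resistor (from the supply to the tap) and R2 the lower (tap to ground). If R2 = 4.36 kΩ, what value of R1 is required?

The divider ratio is R2/(R1+R2) = 2.45/7.78 = 0.3149.
Rearranging, R1 = R2·(1−k)/k = 4.36 × 2.176 = 9.485 kΩ.

R1 ≈ 9.49 kΩ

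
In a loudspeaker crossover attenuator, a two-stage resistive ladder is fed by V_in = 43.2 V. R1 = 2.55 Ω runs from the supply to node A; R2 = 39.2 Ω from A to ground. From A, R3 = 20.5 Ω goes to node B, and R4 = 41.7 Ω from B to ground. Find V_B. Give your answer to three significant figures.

The second stage (R3 + R4 = 62.20 Ω) loads node A in parallel with R2.
Effective lower resistance at A: R2 ‖ 62.20 = 24.05 Ω.
So V_A = 43.2 × 0.9041 = 39.06 V.
Stage 2 is unloaded, so V_B = V_A · R4/(R3+R4) = 39.06 × 41.7/62.20 = 26.19 V.

V_B ≈ 26.2 V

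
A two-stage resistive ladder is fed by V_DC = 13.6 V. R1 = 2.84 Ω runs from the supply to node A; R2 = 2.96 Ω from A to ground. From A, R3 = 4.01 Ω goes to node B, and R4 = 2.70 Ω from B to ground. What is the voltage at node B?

Looking into the second stage from A: R3 + R4 = 6.710 Ω appears in parallel with R2.
R2 ‖ (R3+R4) = 2.054 Ω.
V_A = 13.6 × 2.054/(2.84 + 2.054) = 5.708 V.
Then the unloaded second divider: V_B = V_A × R4/(R3+R4) = 5.708 × 0.4024 = 2.297 V.

V_B ≈ 2.30 V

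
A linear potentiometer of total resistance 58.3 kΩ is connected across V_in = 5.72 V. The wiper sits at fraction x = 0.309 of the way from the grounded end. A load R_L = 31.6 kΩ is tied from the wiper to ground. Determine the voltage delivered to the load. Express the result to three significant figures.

V_out ≈ 1.27 V

Lower segment x·R_p = 18.01 kΩ; upper segment (1−x)·R_p = 40.29 kΩ.
Lower segment in parallel with the load: 18.01 ‖ 31.6 = 11.47 kΩ.
V_out = 5.72 × 11.47/(40.29 + 11.47) = 1.268 V.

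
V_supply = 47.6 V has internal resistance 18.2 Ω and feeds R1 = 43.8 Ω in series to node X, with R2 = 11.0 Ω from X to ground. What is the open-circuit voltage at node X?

R1' = 18.2 + 43.8 = 62.00 Ω (source resistance + R1).
Open-circuit (no load on X): V_th = V_supply · R2/(R1' + R2) = 47.6 × 11.0/(62.00 + 11.0) = 7.173 V.

V_th ≈ 7.17 V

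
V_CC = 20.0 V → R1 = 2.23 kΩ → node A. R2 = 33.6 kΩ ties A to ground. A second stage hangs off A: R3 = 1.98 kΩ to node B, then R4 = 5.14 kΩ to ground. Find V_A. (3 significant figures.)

Node A sees R2 in parallel with the series input of stage 2, R3 + R4 = 7.120 kΩ.
Effective lower resistance at A: R2 ‖ 7.120 = 5.875 kΩ.
First divider: V_A = V_CC · 5.875/(2.23 + 5.875) = 14.50 V.

V_A ≈ 14.5 V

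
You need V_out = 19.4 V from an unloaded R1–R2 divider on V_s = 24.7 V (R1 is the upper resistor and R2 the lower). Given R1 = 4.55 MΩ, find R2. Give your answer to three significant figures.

Required fraction k = V_out/V_s = 0.7854.
R2 = R1 · 0.7854/(1 − 0.7854) = 16.65 MΩ.

R2 ≈ 16.7 MΩ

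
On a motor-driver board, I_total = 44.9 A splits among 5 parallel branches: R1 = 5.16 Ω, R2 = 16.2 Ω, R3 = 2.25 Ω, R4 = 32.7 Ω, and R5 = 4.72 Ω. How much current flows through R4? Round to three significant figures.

I ≈ 1.46 A

Total conductance ΣG = 1/5.16 + 1/16.2 + 1/2.25 + 1/32.7 + 1/4.72 = 0.9424 (units of 1/Ω).
R4 takes the fraction G_k/ΣG = 0.03058/0.9424 = 0.03245, so I = 44.9 × 0.03245 = 1.457 A.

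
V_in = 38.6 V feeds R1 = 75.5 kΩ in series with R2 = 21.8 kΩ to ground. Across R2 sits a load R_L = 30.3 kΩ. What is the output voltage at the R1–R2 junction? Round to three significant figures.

V_out ≈ 5.55 V

R2 ‖ R_L = (21.8 × 30.3)/(21.8 + 30.3) = 12.68 kΩ.
Then V_out = V_in · R2'/(R1 + R2') = 38.6 × 12.68/88.18 = 5.550 V.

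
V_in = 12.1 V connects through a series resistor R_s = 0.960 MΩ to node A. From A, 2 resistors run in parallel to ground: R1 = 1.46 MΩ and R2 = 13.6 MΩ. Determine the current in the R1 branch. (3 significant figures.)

Parallel bank: R_p = 1/(1/1.46 + 1/13.6) = 1.318 MΩ.
V_A = 12.1 × 1.318/2.278 = 7.002 V.
Branch current I = V_A/R1 = 7.002/1.46 = 4.796 µA.

I ≈ 4.80 µA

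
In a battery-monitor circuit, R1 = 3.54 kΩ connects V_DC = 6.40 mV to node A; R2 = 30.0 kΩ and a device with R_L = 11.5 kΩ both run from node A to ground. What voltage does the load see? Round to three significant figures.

The load sits in parallel with R2, giving an effective lower resistance R2' = R2·R_L/(R2+R_L) = 8.313 kΩ.
Then V_out = V_DC · R2'/(R1 + R2') = 6.40 × 8.313/11.85 = 4.489 mV.
(Unloaded it would be 5.72 mV; the load pulls it down.)

V_out ≈ 4.49 mV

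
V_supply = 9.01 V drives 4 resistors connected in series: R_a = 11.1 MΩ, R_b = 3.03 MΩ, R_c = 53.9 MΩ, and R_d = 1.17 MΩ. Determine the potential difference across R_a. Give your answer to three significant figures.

V ≈ 1.45 V

ΣR = 11.1 + 3.03 + 53.9 + 1.17 = 69.20 MΩ.
Voltage divider: V = V_supply · (11.10 / 69.20) = 9.01 × 0.1604 = 1.445 V.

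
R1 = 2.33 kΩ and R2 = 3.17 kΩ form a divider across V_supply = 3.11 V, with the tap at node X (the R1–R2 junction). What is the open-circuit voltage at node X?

Open-circuit (no load on X): V_th = V_supply · R2/(R1 + R2) = 3.11 × 3.17/(2.330 + 3.17) = 1.792 V.

V_th ≈ 1.79 V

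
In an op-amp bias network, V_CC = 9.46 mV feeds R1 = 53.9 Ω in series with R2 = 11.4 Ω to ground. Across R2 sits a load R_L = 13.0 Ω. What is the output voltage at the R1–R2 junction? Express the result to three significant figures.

V_out ≈ 0.958 mV

The load sits in parallel with R2, giving an effective lower resistance R2' = R2·R_L/(R2+R_L) = 6.074 Ω.
Then V_out = V_CC · R2'/(R1 + R2') = 9.46 × 6.074/59.97 = 0.9580 mV.
(Unloaded it would be 1.65 mV; the load pulls it down.)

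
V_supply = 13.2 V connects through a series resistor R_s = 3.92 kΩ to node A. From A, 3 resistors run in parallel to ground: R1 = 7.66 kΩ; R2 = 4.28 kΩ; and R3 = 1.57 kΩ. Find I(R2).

Combine the parallel branches: R_p = (1/7.66 + 1/4.28 + 1/1.57)⁻¹ = 0.9989 kΩ.
V_A = 13.2 × 0.9989/4.919 = 2.681 V.
I(R2) = V_A / R2 = 2.681/4.28 = 0.6263 mA.
(Check via current divider: I_total = 2.684 mA; share G_k/ΣG = 0.2334 → same result.)

I ≈ 0.626 mA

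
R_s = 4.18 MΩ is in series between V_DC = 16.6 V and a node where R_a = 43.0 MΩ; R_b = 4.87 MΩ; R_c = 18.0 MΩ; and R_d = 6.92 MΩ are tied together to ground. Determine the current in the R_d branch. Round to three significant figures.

Combine the parallel branches: R_p = (1/43.0 + 1/4.87 + 1/18.0 + 1/6.92)⁻¹ = 2.333 MΩ.
Node voltage V_A = V_DC · R_p/(R_s + R_p) = 16.6 × 0.3582 = 5.946 V.
Branch current I = V_A/R_d = 5.946/6.92 = 0.8592 µA.

I ≈ 0.859 µA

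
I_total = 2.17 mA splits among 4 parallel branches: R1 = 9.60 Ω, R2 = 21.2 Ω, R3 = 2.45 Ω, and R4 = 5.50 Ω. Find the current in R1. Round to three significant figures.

I ≈ 0.305 mA

ΣG = 1/9.60 + 1/21.2 + 1/2.45 + 1/5.50 = 0.7413.
R1 takes the fraction G_k/ΣG = 0.1042/0.7413 = 0.1405, so I = 2.17 × 0.1405 = 0.3049 mA.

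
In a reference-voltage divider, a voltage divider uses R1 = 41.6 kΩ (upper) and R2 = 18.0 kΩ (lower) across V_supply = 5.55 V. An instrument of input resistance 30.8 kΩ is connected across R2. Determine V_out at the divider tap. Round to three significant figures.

V_out ≈ 1.19 V

The load sits in parallel with R2, giving an effective lower resistance R2' = R2·R_L/(R2+R_L) = 11.36 kΩ.
Now apply the divider: V_out = 5.55 × 0.2145 = 1.191 V.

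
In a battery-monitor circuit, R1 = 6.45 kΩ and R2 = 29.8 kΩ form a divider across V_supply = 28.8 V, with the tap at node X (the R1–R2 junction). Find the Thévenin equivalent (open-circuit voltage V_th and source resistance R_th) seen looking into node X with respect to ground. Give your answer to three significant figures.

V_th ≈ 23.7 V, R_th ≈ 5.30 kΩ

With X open, the divider is unloaded: V_th = 28.8 × 29.8/36.25 = 23.68 V.
Looking into X with the source shorted: R_th = R1·R2/(R1+R2) = 6.450 × 29.8/36.25 = 5.302 kΩ.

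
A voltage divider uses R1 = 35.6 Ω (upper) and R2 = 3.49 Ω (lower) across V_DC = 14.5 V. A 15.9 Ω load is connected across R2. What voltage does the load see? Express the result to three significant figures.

V_out ≈ 1.08 V

First combine the lower leg with the load: R2 ‖ R_L = 2.862 Ω.
Now apply the divider: V_out = 14.5 × 0.07441 = 1.079 V.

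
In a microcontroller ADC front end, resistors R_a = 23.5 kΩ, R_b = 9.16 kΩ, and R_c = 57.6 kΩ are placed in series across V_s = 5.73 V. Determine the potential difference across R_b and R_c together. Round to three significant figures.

V ≈ 4.24 V

ΣR = 23.5 + 9.16 + 57.6 = 90.26 kΩ.
R_{R_b..R_c} = 9.16 + 57.6 = 66.76 kΩ.
V = V_s · R/ΣR = 5.73 × 0.7396 = 4.238 V.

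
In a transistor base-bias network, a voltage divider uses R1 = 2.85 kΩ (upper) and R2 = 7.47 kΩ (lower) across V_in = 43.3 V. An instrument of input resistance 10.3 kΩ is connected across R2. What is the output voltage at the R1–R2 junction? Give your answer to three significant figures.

R2 ‖ R_L = (7.47 × 10.3)/(7.47 + 10.3) = 4.330 kΩ.
Then V_out = V_in · R2'/(R1 + R2') = 43.3 × 4.330/7.180 = 26.11 V.
(Unloaded it would be 31.3 V; the load pulls it down.)

V_out ≈ 26.1 V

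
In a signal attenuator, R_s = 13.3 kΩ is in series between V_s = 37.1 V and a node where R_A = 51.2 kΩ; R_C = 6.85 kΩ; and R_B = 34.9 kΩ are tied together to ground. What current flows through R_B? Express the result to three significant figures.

Equivalent of the parallel group: R_p = 5.150 kΩ.
V_A = 37.1 × 5.150/18.45 = 10.36 V.
I(R_B) = V_A / R_B = 10.36/34.9 = 0.2967 mA.

I ≈ 0.297 mA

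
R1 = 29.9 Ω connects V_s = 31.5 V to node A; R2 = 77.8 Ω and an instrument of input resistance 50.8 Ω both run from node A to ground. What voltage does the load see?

V_out ≈ 16.0 V

First combine the lower leg with the load: R2 ‖ R_L = 30.73 Ω.
Then V_out = V_s · R2'/(R1 + R2') = 31.5 × 30.73/60.63 = 15.97 V.
(Unloaded it would be 22.8 V; the load pulls it down.)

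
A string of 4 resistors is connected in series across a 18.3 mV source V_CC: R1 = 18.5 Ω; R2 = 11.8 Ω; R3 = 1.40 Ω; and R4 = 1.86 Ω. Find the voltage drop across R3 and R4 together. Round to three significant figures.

V ≈ 1.78 mV

Series total: ΣR = 18.5 + 11.8 + 1.40 + 1.86 = 33.56 Ω.
R_{R3..R4} = 1.40 + 1.86 = 3.260 Ω.
V = V_CC · R/ΣR = 18.3 × 0.09714 = 1.778 mV.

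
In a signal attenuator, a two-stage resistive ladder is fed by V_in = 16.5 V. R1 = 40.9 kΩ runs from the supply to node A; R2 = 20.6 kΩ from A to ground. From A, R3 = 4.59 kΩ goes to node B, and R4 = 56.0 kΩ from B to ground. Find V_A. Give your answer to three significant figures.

V_A ≈ 4.51 V

Node A sees R2 in parallel with the series input of stage 2, R3 + R4 = 60.59 kΩ.
Effective lower resistance at A: R2 ‖ 60.59 = 15.37 kΩ.
First divider: V_A = V_in · 15.37/(40.9 + 15.37) = 4.508 V.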